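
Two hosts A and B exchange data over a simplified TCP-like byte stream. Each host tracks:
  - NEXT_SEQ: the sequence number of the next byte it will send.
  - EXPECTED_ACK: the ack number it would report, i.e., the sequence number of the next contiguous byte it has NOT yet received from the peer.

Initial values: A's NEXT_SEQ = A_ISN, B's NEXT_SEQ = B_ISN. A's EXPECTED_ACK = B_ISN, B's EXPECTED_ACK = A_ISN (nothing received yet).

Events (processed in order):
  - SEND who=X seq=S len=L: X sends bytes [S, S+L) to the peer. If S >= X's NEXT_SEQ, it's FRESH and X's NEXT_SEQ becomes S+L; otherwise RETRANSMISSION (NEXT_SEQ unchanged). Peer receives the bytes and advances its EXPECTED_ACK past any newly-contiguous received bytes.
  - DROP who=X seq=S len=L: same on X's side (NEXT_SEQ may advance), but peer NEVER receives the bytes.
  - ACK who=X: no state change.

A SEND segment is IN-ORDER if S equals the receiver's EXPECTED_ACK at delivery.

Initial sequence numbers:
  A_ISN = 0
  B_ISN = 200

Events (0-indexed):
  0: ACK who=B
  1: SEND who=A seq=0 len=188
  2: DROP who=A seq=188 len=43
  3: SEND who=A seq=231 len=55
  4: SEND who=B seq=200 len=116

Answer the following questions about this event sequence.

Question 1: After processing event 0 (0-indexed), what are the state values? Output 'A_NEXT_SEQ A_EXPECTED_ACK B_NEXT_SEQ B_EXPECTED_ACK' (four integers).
After event 0: A_seq=0 A_ack=200 B_seq=200 B_ack=0

0 200 200 0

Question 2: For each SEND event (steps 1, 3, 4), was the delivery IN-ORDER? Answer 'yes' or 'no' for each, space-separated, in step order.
Answer: yes no yes

Derivation:
Step 1: SEND seq=0 -> in-order
Step 3: SEND seq=231 -> out-of-order
Step 4: SEND seq=200 -> in-order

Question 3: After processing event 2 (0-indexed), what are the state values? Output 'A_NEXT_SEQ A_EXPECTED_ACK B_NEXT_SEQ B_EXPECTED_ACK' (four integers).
After event 0: A_seq=0 A_ack=200 B_seq=200 B_ack=0
After event 1: A_seq=188 A_ack=200 B_seq=200 B_ack=188
After event 2: A_seq=231 A_ack=200 B_seq=200 B_ack=188

231 200 200 188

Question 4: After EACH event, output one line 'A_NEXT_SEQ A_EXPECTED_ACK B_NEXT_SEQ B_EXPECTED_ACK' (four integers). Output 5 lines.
0 200 200 0
188 200 200 188
231 200 200 188
286 200 200 188
286 316 316 188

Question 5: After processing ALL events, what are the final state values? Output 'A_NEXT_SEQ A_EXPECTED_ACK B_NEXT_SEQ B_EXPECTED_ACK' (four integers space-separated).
Answer: 286 316 316 188

Derivation:
After event 0: A_seq=0 A_ack=200 B_seq=200 B_ack=0
After event 1: A_seq=188 A_ack=200 B_seq=200 B_ack=188
After event 2: A_seq=231 A_ack=200 B_seq=200 B_ack=188
After event 3: A_seq=286 A_ack=200 B_seq=200 B_ack=188
After event 4: A_seq=286 A_ack=316 B_seq=316 B_ack=188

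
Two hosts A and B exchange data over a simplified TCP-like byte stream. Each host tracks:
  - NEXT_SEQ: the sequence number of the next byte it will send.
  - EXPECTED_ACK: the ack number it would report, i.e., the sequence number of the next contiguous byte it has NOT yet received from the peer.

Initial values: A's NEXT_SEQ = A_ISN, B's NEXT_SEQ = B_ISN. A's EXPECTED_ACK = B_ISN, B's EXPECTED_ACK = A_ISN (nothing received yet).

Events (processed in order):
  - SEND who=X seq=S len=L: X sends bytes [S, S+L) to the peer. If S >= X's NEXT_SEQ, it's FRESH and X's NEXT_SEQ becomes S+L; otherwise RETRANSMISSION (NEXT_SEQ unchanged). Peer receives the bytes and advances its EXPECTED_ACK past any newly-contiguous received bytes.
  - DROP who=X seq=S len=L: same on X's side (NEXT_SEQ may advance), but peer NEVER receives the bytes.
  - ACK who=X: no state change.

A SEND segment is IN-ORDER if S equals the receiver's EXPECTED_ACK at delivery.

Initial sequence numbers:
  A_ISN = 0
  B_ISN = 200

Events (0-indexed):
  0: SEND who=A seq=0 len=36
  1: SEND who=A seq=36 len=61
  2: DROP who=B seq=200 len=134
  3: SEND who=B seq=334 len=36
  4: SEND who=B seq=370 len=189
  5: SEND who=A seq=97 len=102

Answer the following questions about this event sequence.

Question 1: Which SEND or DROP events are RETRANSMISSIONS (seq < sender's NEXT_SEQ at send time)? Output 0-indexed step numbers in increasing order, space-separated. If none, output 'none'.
Step 0: SEND seq=0 -> fresh
Step 1: SEND seq=36 -> fresh
Step 2: DROP seq=200 -> fresh
Step 3: SEND seq=334 -> fresh
Step 4: SEND seq=370 -> fresh
Step 5: SEND seq=97 -> fresh

Answer: none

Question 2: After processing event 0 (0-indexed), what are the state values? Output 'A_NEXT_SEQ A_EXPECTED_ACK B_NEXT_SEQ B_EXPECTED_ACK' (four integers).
After event 0: A_seq=36 A_ack=200 B_seq=200 B_ack=36

36 200 200 36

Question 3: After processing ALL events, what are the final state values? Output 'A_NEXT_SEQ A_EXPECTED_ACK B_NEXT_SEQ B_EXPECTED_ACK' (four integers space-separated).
After event 0: A_seq=36 A_ack=200 B_seq=200 B_ack=36
After event 1: A_seq=97 A_ack=200 B_seq=200 B_ack=97
After event 2: A_seq=97 A_ack=200 B_seq=334 B_ack=97
After event 3: A_seq=97 A_ack=200 B_seq=370 B_ack=97
After event 4: A_seq=97 A_ack=200 B_seq=559 B_ack=97
After event 5: A_seq=199 A_ack=200 B_seq=559 B_ack=199

Answer: 199 200 559 199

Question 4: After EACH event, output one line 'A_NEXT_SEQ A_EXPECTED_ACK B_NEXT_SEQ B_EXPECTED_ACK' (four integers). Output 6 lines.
36 200 200 36
97 200 200 97
97 200 334 97
97 200 370 97
97 200 559 97
199 200 559 199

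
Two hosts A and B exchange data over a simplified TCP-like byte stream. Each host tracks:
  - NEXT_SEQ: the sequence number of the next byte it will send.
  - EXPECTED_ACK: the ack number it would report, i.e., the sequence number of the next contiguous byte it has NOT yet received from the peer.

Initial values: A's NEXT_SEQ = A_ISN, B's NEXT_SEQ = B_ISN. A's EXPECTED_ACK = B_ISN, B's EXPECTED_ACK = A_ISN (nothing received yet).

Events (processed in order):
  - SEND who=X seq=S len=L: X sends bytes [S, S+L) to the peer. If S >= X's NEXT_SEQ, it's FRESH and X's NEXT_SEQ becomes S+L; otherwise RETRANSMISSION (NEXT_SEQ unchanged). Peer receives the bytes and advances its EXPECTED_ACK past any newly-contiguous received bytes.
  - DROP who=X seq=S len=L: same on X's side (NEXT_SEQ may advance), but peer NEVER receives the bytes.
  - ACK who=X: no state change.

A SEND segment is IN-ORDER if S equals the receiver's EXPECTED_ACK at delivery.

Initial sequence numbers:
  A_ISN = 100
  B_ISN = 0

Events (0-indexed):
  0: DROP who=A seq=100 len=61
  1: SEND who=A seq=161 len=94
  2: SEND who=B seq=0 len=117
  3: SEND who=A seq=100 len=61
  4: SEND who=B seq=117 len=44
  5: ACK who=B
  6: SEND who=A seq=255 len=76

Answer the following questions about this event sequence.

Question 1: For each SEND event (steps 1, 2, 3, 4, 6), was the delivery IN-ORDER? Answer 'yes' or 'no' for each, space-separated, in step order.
Answer: no yes yes yes yes

Derivation:
Step 1: SEND seq=161 -> out-of-order
Step 2: SEND seq=0 -> in-order
Step 3: SEND seq=100 -> in-order
Step 4: SEND seq=117 -> in-order
Step 6: SEND seq=255 -> in-order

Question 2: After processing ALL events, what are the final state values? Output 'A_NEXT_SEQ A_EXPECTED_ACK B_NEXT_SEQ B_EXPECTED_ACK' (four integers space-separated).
After event 0: A_seq=161 A_ack=0 B_seq=0 B_ack=100
After event 1: A_seq=255 A_ack=0 B_seq=0 B_ack=100
After event 2: A_seq=255 A_ack=117 B_seq=117 B_ack=100
After event 3: A_seq=255 A_ack=117 B_seq=117 B_ack=255
After event 4: A_seq=255 A_ack=161 B_seq=161 B_ack=255
After event 5: A_seq=255 A_ack=161 B_seq=161 B_ack=255
After event 6: A_seq=331 A_ack=161 B_seq=161 B_ack=331

Answer: 331 161 161 331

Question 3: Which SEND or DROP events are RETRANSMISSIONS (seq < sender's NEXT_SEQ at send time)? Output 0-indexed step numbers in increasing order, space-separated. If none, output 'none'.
Answer: 3

Derivation:
Step 0: DROP seq=100 -> fresh
Step 1: SEND seq=161 -> fresh
Step 2: SEND seq=0 -> fresh
Step 3: SEND seq=100 -> retransmit
Step 4: SEND seq=117 -> fresh
Step 6: SEND seq=255 -> fresh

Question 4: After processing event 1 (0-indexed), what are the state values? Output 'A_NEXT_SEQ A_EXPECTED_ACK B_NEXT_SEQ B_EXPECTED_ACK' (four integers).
After event 0: A_seq=161 A_ack=0 B_seq=0 B_ack=100
After event 1: A_seq=255 A_ack=0 B_seq=0 B_ack=100

255 0 0 100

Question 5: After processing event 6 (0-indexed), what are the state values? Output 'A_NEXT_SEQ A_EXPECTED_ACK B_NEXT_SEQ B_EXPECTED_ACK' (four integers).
After event 0: A_seq=161 A_ack=0 B_seq=0 B_ack=100
After event 1: A_seq=255 A_ack=0 B_seq=0 B_ack=100
After event 2: A_seq=255 A_ack=117 B_seq=117 B_ack=100
After event 3: A_seq=255 A_ack=117 B_seq=117 B_ack=255
After event 4: A_seq=255 A_ack=161 B_seq=161 B_ack=255
After event 5: A_seq=255 A_ack=161 B_seq=161 B_ack=255
After event 6: A_seq=331 A_ack=161 B_seq=161 B_ack=331

331 161 161 331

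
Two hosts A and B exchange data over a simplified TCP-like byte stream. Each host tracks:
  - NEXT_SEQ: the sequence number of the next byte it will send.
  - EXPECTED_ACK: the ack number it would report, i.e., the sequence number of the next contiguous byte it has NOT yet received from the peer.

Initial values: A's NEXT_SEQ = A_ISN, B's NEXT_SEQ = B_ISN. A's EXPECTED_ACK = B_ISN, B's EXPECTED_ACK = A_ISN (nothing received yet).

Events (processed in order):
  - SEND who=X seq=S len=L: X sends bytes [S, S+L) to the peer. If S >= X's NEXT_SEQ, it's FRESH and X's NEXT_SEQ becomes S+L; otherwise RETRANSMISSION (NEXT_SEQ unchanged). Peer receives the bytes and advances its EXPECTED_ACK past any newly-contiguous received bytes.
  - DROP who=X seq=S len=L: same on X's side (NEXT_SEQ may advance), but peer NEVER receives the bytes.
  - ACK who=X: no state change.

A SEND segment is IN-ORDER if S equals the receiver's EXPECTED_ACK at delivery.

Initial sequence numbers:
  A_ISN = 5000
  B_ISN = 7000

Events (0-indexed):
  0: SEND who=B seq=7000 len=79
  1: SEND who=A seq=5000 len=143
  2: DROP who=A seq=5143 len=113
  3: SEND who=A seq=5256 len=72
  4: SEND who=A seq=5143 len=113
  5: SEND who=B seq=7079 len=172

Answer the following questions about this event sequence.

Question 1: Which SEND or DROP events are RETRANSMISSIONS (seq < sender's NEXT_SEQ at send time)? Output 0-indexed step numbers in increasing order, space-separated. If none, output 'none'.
Step 0: SEND seq=7000 -> fresh
Step 1: SEND seq=5000 -> fresh
Step 2: DROP seq=5143 -> fresh
Step 3: SEND seq=5256 -> fresh
Step 4: SEND seq=5143 -> retransmit
Step 5: SEND seq=7079 -> fresh

Answer: 4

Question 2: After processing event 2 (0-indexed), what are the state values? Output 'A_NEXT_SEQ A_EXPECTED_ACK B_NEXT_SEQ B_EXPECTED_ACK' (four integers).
After event 0: A_seq=5000 A_ack=7079 B_seq=7079 B_ack=5000
After event 1: A_seq=5143 A_ack=7079 B_seq=7079 B_ack=5143
After event 2: A_seq=5256 A_ack=7079 B_seq=7079 B_ack=5143

5256 7079 7079 5143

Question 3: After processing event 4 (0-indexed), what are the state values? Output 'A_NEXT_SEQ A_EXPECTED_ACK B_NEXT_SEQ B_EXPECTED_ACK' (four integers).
After event 0: A_seq=5000 A_ack=7079 B_seq=7079 B_ack=5000
After event 1: A_seq=5143 A_ack=7079 B_seq=7079 B_ack=5143
After event 2: A_seq=5256 A_ack=7079 B_seq=7079 B_ack=5143
After event 3: A_seq=5328 A_ack=7079 B_seq=7079 B_ack=5143
After event 4: A_seq=5328 A_ack=7079 B_seq=7079 B_ack=5328

5328 7079 7079 5328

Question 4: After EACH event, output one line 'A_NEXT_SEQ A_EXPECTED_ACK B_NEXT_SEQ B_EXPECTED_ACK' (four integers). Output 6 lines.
5000 7079 7079 5000
5143 7079 7079 5143
5256 7079 7079 5143
5328 7079 7079 5143
5328 7079 7079 5328
5328 7251 7251 5328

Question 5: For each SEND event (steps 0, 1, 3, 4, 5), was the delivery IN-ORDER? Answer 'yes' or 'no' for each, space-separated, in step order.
Answer: yes yes no yes yes

Derivation:
Step 0: SEND seq=7000 -> in-order
Step 1: SEND seq=5000 -> in-order
Step 3: SEND seq=5256 -> out-of-order
Step 4: SEND seq=5143 -> in-order
Step 5: SEND seq=7079 -> in-order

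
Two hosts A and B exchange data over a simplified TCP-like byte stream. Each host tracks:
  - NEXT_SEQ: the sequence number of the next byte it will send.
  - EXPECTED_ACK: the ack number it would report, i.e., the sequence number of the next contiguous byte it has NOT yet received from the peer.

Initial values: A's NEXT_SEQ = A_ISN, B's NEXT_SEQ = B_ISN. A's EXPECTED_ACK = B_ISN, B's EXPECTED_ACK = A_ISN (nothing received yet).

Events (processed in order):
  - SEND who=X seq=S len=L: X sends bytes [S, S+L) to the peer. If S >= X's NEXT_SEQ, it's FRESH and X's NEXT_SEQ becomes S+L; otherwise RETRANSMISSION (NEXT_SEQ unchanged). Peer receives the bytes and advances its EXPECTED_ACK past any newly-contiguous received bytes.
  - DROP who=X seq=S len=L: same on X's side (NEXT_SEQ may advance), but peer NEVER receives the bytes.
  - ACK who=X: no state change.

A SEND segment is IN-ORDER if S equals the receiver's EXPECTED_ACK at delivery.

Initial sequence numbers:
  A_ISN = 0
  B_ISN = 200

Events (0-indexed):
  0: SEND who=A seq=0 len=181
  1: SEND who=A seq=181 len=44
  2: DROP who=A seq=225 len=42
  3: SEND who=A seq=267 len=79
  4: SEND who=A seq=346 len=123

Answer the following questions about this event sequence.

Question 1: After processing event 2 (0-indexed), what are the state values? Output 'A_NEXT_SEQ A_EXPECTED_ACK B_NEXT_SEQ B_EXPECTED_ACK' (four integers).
After event 0: A_seq=181 A_ack=200 B_seq=200 B_ack=181
After event 1: A_seq=225 A_ack=200 B_seq=200 B_ack=225
After event 2: A_seq=267 A_ack=200 B_seq=200 B_ack=225

267 200 200 225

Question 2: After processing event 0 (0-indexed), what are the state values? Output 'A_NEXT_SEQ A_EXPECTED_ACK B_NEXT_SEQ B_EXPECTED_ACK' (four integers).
After event 0: A_seq=181 A_ack=200 B_seq=200 B_ack=181

181 200 200 181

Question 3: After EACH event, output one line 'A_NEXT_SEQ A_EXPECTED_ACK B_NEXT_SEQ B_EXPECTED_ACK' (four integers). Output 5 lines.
181 200 200 181
225 200 200 225
267 200 200 225
346 200 200 225
469 200 200 225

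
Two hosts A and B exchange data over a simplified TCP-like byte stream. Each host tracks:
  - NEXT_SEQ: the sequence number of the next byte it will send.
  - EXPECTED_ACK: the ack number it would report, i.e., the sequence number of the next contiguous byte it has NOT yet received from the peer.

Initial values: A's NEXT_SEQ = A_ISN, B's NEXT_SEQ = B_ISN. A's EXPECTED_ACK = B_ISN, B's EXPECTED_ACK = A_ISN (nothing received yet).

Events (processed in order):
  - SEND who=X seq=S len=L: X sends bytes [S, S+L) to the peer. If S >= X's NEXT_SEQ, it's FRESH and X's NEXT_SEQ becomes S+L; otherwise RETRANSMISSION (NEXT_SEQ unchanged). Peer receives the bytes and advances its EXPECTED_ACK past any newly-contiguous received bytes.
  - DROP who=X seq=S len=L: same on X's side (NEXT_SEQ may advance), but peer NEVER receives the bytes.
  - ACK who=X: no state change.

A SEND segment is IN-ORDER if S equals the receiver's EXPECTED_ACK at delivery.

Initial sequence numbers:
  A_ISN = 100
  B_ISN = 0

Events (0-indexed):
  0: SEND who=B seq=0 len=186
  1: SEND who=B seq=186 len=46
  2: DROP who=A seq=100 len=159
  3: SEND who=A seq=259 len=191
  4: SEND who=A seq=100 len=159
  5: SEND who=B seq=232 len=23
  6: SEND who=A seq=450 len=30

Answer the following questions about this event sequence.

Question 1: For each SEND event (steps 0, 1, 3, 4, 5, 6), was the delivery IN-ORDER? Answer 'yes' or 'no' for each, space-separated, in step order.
Step 0: SEND seq=0 -> in-order
Step 1: SEND seq=186 -> in-order
Step 3: SEND seq=259 -> out-of-order
Step 4: SEND seq=100 -> in-order
Step 5: SEND seq=232 -> in-order
Step 6: SEND seq=450 -> in-order

Answer: yes yes no yes yes yes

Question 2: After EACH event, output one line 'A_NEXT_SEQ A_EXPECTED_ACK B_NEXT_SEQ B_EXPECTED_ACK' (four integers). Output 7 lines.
100 186 186 100
100 232 232 100
259 232 232 100
450 232 232 100
450 232 232 450
450 255 255 450
480 255 255 480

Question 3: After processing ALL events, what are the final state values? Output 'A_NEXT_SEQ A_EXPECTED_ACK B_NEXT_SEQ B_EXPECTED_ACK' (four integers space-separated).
Answer: 480 255 255 480

Derivation:
After event 0: A_seq=100 A_ack=186 B_seq=186 B_ack=100
After event 1: A_seq=100 A_ack=232 B_seq=232 B_ack=100
After event 2: A_seq=259 A_ack=232 B_seq=232 B_ack=100
After event 3: A_seq=450 A_ack=232 B_seq=232 B_ack=100
After event 4: A_seq=450 A_ack=232 B_seq=232 B_ack=450
After event 5: A_seq=450 A_ack=255 B_seq=255 B_ack=450
After event 6: A_seq=480 A_ack=255 B_seq=255 B_ack=480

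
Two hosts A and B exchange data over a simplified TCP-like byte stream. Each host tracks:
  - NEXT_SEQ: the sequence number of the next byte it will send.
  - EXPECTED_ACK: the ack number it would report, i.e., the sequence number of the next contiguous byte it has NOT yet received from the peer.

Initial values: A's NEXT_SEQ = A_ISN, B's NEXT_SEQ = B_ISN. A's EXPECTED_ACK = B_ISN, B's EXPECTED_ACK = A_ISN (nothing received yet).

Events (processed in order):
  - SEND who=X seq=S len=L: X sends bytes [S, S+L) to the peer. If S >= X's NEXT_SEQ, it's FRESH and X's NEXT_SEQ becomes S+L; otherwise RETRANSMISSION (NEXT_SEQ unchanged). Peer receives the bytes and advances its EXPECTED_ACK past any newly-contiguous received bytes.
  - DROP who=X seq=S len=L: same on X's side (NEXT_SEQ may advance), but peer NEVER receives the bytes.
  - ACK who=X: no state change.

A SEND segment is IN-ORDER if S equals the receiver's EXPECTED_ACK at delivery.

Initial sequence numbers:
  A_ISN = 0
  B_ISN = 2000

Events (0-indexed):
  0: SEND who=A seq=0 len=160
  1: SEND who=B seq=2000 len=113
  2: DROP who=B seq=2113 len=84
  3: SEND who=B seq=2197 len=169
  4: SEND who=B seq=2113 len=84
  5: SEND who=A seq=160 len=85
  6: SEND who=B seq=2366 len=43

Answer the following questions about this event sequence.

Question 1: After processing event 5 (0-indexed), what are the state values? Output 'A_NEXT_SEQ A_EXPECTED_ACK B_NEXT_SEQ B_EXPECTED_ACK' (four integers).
After event 0: A_seq=160 A_ack=2000 B_seq=2000 B_ack=160
After event 1: A_seq=160 A_ack=2113 B_seq=2113 B_ack=160
After event 2: A_seq=160 A_ack=2113 B_seq=2197 B_ack=160
After event 3: A_seq=160 A_ack=2113 B_seq=2366 B_ack=160
After event 4: A_seq=160 A_ack=2366 B_seq=2366 B_ack=160
After event 5: A_seq=245 A_ack=2366 B_seq=2366 B_ack=245

245 2366 2366 245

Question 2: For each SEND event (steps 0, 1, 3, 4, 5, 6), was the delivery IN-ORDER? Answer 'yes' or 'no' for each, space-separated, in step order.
Step 0: SEND seq=0 -> in-order
Step 1: SEND seq=2000 -> in-order
Step 3: SEND seq=2197 -> out-of-order
Step 4: SEND seq=2113 -> in-order
Step 5: SEND seq=160 -> in-order
Step 6: SEND seq=2366 -> in-order

Answer: yes yes no yes yes yes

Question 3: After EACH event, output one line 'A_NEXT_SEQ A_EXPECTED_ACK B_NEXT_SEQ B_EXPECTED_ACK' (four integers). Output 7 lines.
160 2000 2000 160
160 2113 2113 160
160 2113 2197 160
160 2113 2366 160
160 2366 2366 160
245 2366 2366 245
245 2409 2409 245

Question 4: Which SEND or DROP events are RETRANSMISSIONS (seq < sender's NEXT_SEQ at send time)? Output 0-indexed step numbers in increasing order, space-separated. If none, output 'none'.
Answer: 4

Derivation:
Step 0: SEND seq=0 -> fresh
Step 1: SEND seq=2000 -> fresh
Step 2: DROP seq=2113 -> fresh
Step 3: SEND seq=2197 -> fresh
Step 4: SEND seq=2113 -> retransmit
Step 5: SEND seq=160 -> fresh
Step 6: SEND seq=2366 -> fresh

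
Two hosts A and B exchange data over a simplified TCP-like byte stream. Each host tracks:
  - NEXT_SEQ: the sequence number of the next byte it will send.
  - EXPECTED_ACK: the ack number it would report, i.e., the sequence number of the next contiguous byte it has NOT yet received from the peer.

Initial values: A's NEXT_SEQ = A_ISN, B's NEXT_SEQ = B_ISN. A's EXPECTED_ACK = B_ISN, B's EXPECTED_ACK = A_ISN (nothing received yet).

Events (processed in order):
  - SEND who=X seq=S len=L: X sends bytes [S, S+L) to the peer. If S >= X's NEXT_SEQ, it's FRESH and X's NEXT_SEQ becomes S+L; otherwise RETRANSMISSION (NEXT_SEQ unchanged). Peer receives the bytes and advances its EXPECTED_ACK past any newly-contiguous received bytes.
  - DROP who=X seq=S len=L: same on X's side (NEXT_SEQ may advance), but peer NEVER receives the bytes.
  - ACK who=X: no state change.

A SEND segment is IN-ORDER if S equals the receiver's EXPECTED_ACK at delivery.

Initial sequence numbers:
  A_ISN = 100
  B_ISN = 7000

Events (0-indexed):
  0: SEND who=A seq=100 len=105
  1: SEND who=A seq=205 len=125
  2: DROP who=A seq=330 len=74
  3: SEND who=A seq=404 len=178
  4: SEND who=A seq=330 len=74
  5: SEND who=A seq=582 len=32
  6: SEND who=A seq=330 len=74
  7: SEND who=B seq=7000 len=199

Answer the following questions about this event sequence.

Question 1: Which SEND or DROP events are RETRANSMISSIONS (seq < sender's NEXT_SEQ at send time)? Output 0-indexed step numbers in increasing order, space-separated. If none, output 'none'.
Step 0: SEND seq=100 -> fresh
Step 1: SEND seq=205 -> fresh
Step 2: DROP seq=330 -> fresh
Step 3: SEND seq=404 -> fresh
Step 4: SEND seq=330 -> retransmit
Step 5: SEND seq=582 -> fresh
Step 6: SEND seq=330 -> retransmit
Step 7: SEND seq=7000 -> fresh

Answer: 4 6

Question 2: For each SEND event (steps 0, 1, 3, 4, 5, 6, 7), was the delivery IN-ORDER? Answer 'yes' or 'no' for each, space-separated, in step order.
Step 0: SEND seq=100 -> in-order
Step 1: SEND seq=205 -> in-order
Step 3: SEND seq=404 -> out-of-order
Step 4: SEND seq=330 -> in-order
Step 5: SEND seq=582 -> in-order
Step 6: SEND seq=330 -> out-of-order
Step 7: SEND seq=7000 -> in-order

Answer: yes yes no yes yes no yes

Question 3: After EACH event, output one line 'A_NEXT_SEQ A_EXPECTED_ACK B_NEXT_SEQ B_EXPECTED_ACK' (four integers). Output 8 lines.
205 7000 7000 205
330 7000 7000 330
404 7000 7000 330
582 7000 7000 330
582 7000 7000 582
614 7000 7000 614
614 7000 7000 614
614 7199 7199 614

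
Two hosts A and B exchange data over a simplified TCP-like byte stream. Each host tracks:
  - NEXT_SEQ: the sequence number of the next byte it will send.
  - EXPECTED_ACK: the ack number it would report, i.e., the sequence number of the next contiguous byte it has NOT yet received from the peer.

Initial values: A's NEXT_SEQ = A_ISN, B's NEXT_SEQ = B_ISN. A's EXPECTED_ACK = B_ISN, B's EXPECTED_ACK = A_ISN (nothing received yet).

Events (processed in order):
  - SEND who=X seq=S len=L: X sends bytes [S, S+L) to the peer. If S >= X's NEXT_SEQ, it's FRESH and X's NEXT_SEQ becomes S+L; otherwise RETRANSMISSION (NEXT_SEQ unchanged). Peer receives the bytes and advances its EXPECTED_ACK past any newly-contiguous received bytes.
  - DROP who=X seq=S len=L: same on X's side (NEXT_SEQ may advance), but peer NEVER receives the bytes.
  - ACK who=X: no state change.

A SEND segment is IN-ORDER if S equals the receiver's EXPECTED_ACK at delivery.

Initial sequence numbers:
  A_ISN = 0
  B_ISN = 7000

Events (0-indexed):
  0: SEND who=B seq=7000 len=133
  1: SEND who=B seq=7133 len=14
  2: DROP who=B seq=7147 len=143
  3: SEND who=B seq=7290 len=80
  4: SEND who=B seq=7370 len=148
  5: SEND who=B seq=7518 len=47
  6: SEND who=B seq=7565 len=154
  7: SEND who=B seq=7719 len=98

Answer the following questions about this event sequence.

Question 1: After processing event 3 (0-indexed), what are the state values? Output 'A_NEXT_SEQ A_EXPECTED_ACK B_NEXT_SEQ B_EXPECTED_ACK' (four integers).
After event 0: A_seq=0 A_ack=7133 B_seq=7133 B_ack=0
After event 1: A_seq=0 A_ack=7147 B_seq=7147 B_ack=0
After event 2: A_seq=0 A_ack=7147 B_seq=7290 B_ack=0
After event 3: A_seq=0 A_ack=7147 B_seq=7370 B_ack=0

0 7147 7370 0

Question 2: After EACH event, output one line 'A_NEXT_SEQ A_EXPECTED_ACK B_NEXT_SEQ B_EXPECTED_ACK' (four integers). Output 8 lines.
0 7133 7133 0
0 7147 7147 0
0 7147 7290 0
0 7147 7370 0
0 7147 7518 0
0 7147 7565 0
0 7147 7719 0
0 7147 7817 0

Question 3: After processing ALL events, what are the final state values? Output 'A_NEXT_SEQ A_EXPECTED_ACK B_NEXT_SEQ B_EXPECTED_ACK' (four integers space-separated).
Answer: 0 7147 7817 0

Derivation:
After event 0: A_seq=0 A_ack=7133 B_seq=7133 B_ack=0
After event 1: A_seq=0 A_ack=7147 B_seq=7147 B_ack=0
After event 2: A_seq=0 A_ack=7147 B_seq=7290 B_ack=0
After event 3: A_seq=0 A_ack=7147 B_seq=7370 B_ack=0
After event 4: A_seq=0 A_ack=7147 B_seq=7518 B_ack=0
After event 5: A_seq=0 A_ack=7147 B_seq=7565 B_ack=0
After event 6: A_seq=0 A_ack=7147 B_seq=7719 B_ack=0
After event 7: A_seq=0 A_ack=7147 B_seq=7817 B_ack=0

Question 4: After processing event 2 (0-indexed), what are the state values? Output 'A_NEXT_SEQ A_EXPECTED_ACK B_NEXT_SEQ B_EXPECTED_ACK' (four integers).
After event 0: A_seq=0 A_ack=7133 B_seq=7133 B_ack=0
After event 1: A_seq=0 A_ack=7147 B_seq=7147 B_ack=0
After event 2: A_seq=0 A_ack=7147 B_seq=7290 B_ack=0

0 7147 7290 0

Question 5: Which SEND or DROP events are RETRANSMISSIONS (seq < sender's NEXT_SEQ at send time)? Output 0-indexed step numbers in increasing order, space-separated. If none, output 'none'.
Step 0: SEND seq=7000 -> fresh
Step 1: SEND seq=7133 -> fresh
Step 2: DROP seq=7147 -> fresh
Step 3: SEND seq=7290 -> fresh
Step 4: SEND seq=7370 -> fresh
Step 5: SEND seq=7518 -> fresh
Step 6: SEND seq=7565 -> fresh
Step 7: SEND seq=7719 -> fresh

Answer: none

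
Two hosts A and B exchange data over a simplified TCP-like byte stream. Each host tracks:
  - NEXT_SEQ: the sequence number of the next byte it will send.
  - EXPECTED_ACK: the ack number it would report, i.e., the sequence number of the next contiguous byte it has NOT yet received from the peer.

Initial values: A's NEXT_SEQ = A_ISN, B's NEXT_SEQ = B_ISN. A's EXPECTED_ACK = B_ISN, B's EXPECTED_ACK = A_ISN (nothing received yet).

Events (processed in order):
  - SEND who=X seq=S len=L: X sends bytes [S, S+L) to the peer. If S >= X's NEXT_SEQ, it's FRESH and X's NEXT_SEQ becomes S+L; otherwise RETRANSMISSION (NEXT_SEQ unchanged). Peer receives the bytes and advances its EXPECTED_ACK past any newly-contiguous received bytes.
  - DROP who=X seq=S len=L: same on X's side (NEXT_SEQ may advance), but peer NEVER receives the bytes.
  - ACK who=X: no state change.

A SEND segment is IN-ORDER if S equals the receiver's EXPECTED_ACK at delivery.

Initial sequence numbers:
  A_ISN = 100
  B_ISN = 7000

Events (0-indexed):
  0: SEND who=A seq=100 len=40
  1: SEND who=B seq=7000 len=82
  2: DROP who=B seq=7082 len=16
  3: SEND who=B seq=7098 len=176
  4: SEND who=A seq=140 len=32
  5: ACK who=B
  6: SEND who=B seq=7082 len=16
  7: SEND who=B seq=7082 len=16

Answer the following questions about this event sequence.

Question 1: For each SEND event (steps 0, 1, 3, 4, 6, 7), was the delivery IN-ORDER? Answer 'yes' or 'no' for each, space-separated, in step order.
Step 0: SEND seq=100 -> in-order
Step 1: SEND seq=7000 -> in-order
Step 3: SEND seq=7098 -> out-of-order
Step 4: SEND seq=140 -> in-order
Step 6: SEND seq=7082 -> in-order
Step 7: SEND seq=7082 -> out-of-order

Answer: yes yes no yes yes no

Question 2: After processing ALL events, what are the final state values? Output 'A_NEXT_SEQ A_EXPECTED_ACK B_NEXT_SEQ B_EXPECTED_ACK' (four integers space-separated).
After event 0: A_seq=140 A_ack=7000 B_seq=7000 B_ack=140
After event 1: A_seq=140 A_ack=7082 B_seq=7082 B_ack=140
After event 2: A_seq=140 A_ack=7082 B_seq=7098 B_ack=140
After event 3: A_seq=140 A_ack=7082 B_seq=7274 B_ack=140
After event 4: A_seq=172 A_ack=7082 B_seq=7274 B_ack=172
After event 5: A_seq=172 A_ack=7082 B_seq=7274 B_ack=172
After event 6: A_seq=172 A_ack=7274 B_seq=7274 B_ack=172
After event 7: A_seq=172 A_ack=7274 B_seq=7274 B_ack=172

Answer: 172 7274 7274 172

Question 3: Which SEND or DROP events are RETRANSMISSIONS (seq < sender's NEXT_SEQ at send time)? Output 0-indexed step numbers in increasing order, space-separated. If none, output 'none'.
Answer: 6 7

Derivation:
Step 0: SEND seq=100 -> fresh
Step 1: SEND seq=7000 -> fresh
Step 2: DROP seq=7082 -> fresh
Step 3: SEND seq=7098 -> fresh
Step 4: SEND seq=140 -> fresh
Step 6: SEND seq=7082 -> retransmit
Step 7: SEND seq=7082 -> retransmit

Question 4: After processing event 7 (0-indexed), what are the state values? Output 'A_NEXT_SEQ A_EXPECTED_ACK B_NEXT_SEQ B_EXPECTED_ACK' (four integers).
After event 0: A_seq=140 A_ack=7000 B_seq=7000 B_ack=140
After event 1: A_seq=140 A_ack=7082 B_seq=7082 B_ack=140
After event 2: A_seq=140 A_ack=7082 B_seq=7098 B_ack=140
After event 3: A_seq=140 A_ack=7082 B_seq=7274 B_ack=140
After event 4: A_seq=172 A_ack=7082 B_seq=7274 B_ack=172
After event 5: A_seq=172 A_ack=7082 B_seq=7274 B_ack=172
After event 6: A_seq=172 A_ack=7274 B_seq=7274 B_ack=172
After event 7: A_seq=172 A_ack=7274 B_seq=7274 B_ack=172

172 7274 7274 172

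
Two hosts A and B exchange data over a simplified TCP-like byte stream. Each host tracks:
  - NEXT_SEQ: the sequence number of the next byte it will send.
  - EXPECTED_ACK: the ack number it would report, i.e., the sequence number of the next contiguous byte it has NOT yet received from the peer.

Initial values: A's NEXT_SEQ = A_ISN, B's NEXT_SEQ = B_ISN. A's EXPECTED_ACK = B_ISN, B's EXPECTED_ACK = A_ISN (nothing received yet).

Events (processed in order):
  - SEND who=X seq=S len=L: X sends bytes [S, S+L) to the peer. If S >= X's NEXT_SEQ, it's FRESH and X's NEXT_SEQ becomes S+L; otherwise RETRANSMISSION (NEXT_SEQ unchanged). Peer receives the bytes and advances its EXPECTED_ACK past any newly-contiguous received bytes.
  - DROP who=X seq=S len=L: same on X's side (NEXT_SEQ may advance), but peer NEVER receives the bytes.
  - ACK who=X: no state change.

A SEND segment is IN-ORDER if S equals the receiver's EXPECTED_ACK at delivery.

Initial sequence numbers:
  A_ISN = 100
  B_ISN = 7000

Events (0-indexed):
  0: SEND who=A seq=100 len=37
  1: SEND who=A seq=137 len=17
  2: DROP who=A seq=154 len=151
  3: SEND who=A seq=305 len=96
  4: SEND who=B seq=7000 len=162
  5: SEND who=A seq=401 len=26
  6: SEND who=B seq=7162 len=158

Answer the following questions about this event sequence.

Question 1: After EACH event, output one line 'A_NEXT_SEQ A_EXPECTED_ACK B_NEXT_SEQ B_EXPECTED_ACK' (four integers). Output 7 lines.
137 7000 7000 137
154 7000 7000 154
305 7000 7000 154
401 7000 7000 154
401 7162 7162 154
427 7162 7162 154
427 7320 7320 154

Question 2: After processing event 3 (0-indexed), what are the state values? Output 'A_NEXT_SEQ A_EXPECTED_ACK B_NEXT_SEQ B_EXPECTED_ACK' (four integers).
After event 0: A_seq=137 A_ack=7000 B_seq=7000 B_ack=137
After event 1: A_seq=154 A_ack=7000 B_seq=7000 B_ack=154
After event 2: A_seq=305 A_ack=7000 B_seq=7000 B_ack=154
After event 3: A_seq=401 A_ack=7000 B_seq=7000 B_ack=154

401 7000 7000 154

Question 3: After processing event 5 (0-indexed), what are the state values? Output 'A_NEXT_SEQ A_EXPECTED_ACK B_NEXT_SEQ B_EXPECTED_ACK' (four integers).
After event 0: A_seq=137 A_ack=7000 B_seq=7000 B_ack=137
After event 1: A_seq=154 A_ack=7000 B_seq=7000 B_ack=154
After event 2: A_seq=305 A_ack=7000 B_seq=7000 B_ack=154
After event 3: A_seq=401 A_ack=7000 B_seq=7000 B_ack=154
After event 4: A_seq=401 A_ack=7162 B_seq=7162 B_ack=154
After event 5: A_seq=427 A_ack=7162 B_seq=7162 B_ack=154

427 7162 7162 154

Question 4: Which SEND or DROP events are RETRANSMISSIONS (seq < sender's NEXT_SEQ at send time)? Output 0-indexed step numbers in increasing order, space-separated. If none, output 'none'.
Answer: none

Derivation:
Step 0: SEND seq=100 -> fresh
Step 1: SEND seq=137 -> fresh
Step 2: DROP seq=154 -> fresh
Step 3: SEND seq=305 -> fresh
Step 4: SEND seq=7000 -> fresh
Step 5: SEND seq=401 -> fresh
Step 6: SEND seq=7162 -> fresh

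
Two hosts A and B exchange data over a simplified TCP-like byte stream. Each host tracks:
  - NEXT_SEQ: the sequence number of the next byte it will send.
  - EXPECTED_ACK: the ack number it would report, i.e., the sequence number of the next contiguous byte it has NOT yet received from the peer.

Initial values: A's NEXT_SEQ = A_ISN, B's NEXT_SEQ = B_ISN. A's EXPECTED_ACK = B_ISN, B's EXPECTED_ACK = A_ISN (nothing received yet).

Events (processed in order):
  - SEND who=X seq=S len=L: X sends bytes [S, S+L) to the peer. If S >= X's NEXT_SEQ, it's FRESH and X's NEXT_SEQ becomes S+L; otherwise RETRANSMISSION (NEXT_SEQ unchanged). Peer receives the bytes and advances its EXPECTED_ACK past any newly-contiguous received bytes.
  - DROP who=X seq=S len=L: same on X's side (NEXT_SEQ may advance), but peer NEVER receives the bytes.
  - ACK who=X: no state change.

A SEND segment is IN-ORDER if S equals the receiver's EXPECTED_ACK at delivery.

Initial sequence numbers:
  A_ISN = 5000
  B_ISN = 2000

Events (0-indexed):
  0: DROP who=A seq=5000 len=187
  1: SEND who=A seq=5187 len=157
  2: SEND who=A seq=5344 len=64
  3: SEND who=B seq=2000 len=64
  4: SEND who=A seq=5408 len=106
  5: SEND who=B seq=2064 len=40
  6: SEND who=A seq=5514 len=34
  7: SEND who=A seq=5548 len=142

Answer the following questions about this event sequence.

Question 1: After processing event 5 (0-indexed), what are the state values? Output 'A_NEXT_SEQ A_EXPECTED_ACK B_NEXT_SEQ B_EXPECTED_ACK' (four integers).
After event 0: A_seq=5187 A_ack=2000 B_seq=2000 B_ack=5000
After event 1: A_seq=5344 A_ack=2000 B_seq=2000 B_ack=5000
After event 2: A_seq=5408 A_ack=2000 B_seq=2000 B_ack=5000
After event 3: A_seq=5408 A_ack=2064 B_seq=2064 B_ack=5000
After event 4: A_seq=5514 A_ack=2064 B_seq=2064 B_ack=5000
After event 5: A_seq=5514 A_ack=2104 B_seq=2104 B_ack=5000

5514 2104 2104 5000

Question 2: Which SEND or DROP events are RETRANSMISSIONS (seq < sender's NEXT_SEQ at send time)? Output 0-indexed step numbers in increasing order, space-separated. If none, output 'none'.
Answer: none

Derivation:
Step 0: DROP seq=5000 -> fresh
Step 1: SEND seq=5187 -> fresh
Step 2: SEND seq=5344 -> fresh
Step 3: SEND seq=2000 -> fresh
Step 4: SEND seq=5408 -> fresh
Step 5: SEND seq=2064 -> fresh
Step 6: SEND seq=5514 -> fresh
Step 7: SEND seq=5548 -> fresh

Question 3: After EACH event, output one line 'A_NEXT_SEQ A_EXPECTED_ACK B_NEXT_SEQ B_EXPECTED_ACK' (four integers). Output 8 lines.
5187 2000 2000 5000
5344 2000 2000 5000
5408 2000 2000 5000
5408 2064 2064 5000
5514 2064 2064 5000
5514 2104 2104 5000
5548 2104 2104 5000
5690 2104 2104 5000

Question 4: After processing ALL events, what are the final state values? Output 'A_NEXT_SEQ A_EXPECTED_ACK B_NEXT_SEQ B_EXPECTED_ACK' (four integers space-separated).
Answer: 5690 2104 2104 5000

Derivation:
After event 0: A_seq=5187 A_ack=2000 B_seq=2000 B_ack=5000
After event 1: A_seq=5344 A_ack=2000 B_seq=2000 B_ack=5000
After event 2: A_seq=5408 A_ack=2000 B_seq=2000 B_ack=5000
After event 3: A_seq=5408 A_ack=2064 B_seq=2064 B_ack=5000
After event 4: A_seq=5514 A_ack=2064 B_seq=2064 B_ack=5000
After event 5: A_seq=5514 A_ack=2104 B_seq=2104 B_ack=5000
After event 6: A_seq=5548 A_ack=2104 B_seq=2104 B_ack=5000
After event 7: A_seq=5690 A_ack=2104 B_seq=2104 B_ack=5000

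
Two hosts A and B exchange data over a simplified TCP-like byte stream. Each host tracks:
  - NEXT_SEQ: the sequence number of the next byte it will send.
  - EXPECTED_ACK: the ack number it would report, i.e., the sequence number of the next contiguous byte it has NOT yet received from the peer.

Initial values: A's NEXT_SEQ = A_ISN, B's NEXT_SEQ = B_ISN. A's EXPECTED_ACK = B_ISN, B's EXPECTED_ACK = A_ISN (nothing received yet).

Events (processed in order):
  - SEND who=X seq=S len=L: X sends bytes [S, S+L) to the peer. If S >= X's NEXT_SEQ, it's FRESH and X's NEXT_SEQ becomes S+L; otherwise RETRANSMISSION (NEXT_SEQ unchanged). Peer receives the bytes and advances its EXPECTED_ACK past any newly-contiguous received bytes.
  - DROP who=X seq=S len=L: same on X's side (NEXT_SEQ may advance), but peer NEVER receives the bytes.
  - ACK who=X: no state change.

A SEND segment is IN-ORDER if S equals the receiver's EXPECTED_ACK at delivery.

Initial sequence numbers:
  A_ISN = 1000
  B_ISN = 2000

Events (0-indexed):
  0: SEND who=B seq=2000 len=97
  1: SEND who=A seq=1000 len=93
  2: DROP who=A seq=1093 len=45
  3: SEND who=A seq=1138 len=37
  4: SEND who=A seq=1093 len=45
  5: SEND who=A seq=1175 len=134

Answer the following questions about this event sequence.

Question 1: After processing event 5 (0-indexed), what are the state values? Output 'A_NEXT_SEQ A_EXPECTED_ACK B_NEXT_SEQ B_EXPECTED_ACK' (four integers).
After event 0: A_seq=1000 A_ack=2097 B_seq=2097 B_ack=1000
After event 1: A_seq=1093 A_ack=2097 B_seq=2097 B_ack=1093
After event 2: A_seq=1138 A_ack=2097 B_seq=2097 B_ack=1093
After event 3: A_seq=1175 A_ack=2097 B_seq=2097 B_ack=1093
After event 4: A_seq=1175 A_ack=2097 B_seq=2097 B_ack=1175
After event 5: A_seq=1309 A_ack=2097 B_seq=2097 B_ack=1309

1309 2097 2097 1309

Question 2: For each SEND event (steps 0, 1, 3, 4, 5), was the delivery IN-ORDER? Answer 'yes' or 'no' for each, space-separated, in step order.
Step 0: SEND seq=2000 -> in-order
Step 1: SEND seq=1000 -> in-order
Step 3: SEND seq=1138 -> out-of-order
Step 4: SEND seq=1093 -> in-order
Step 5: SEND seq=1175 -> in-order

Answer: yes yes no yes yes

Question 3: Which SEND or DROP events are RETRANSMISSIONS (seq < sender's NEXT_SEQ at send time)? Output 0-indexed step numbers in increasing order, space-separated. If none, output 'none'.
Step 0: SEND seq=2000 -> fresh
Step 1: SEND seq=1000 -> fresh
Step 2: DROP seq=1093 -> fresh
Step 3: SEND seq=1138 -> fresh
Step 4: SEND seq=1093 -> retransmit
Step 5: SEND seq=1175 -> fresh

Answer: 4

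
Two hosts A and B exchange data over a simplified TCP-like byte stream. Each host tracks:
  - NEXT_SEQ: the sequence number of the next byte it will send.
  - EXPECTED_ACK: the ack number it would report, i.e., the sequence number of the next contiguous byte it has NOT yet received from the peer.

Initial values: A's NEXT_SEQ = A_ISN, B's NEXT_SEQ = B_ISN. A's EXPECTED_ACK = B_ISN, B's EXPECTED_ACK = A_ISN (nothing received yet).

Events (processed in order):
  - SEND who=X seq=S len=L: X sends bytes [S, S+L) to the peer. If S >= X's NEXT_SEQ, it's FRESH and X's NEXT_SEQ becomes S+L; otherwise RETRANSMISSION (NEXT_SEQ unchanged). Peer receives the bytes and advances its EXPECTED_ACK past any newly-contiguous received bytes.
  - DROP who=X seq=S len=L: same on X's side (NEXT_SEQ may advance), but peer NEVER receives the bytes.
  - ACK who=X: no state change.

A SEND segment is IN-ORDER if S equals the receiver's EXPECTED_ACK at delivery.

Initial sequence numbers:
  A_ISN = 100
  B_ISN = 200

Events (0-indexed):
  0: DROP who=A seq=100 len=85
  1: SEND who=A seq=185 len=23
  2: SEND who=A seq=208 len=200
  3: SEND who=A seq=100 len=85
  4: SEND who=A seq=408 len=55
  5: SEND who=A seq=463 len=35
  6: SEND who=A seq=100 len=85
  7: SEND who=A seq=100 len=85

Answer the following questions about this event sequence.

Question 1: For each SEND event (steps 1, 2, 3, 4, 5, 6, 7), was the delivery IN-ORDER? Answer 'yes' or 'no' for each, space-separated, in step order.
Step 1: SEND seq=185 -> out-of-order
Step 2: SEND seq=208 -> out-of-order
Step 3: SEND seq=100 -> in-order
Step 4: SEND seq=408 -> in-order
Step 5: SEND seq=463 -> in-order
Step 6: SEND seq=100 -> out-of-order
Step 7: SEND seq=100 -> out-of-order

Answer: no no yes yes yes no no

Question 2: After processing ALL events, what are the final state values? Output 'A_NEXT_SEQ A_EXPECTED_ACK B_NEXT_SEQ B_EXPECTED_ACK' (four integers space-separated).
Answer: 498 200 200 498

Derivation:
After event 0: A_seq=185 A_ack=200 B_seq=200 B_ack=100
After event 1: A_seq=208 A_ack=200 B_seq=200 B_ack=100
After event 2: A_seq=408 A_ack=200 B_seq=200 B_ack=100
After event 3: A_seq=408 A_ack=200 B_seq=200 B_ack=408
After event 4: A_seq=463 A_ack=200 B_seq=200 B_ack=463
After event 5: A_seq=498 A_ack=200 B_seq=200 B_ack=498
After event 6: A_seq=498 A_ack=200 B_seq=200 B_ack=498
After event 7: A_seq=498 A_ack=200 B_seq=200 B_ack=498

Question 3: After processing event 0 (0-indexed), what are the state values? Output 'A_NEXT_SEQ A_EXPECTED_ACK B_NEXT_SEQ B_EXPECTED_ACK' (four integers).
After event 0: A_seq=185 A_ack=200 B_seq=200 B_ack=100

185 200 200 100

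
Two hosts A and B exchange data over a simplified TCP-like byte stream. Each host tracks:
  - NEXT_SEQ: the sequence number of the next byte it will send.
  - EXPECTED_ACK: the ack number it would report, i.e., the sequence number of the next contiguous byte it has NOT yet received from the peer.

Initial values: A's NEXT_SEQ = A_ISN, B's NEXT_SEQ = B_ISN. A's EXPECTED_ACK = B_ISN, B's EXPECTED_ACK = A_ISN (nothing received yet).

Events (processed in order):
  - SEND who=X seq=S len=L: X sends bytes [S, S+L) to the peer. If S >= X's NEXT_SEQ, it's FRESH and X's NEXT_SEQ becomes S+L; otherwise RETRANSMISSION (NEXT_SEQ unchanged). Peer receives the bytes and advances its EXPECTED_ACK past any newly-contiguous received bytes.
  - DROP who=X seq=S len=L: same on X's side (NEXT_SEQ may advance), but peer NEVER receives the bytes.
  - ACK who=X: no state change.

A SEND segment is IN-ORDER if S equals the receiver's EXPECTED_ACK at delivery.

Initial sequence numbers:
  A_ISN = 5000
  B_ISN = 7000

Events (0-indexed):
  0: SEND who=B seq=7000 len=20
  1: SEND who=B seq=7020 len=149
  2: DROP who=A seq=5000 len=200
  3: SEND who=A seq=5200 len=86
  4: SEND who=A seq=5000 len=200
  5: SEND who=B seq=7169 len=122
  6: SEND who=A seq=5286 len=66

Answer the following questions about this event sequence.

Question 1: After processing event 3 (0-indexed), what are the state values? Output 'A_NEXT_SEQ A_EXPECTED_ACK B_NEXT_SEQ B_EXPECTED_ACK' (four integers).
After event 0: A_seq=5000 A_ack=7020 B_seq=7020 B_ack=5000
After event 1: A_seq=5000 A_ack=7169 B_seq=7169 B_ack=5000
After event 2: A_seq=5200 A_ack=7169 B_seq=7169 B_ack=5000
After event 3: A_seq=5286 A_ack=7169 B_seq=7169 B_ack=5000

5286 7169 7169 5000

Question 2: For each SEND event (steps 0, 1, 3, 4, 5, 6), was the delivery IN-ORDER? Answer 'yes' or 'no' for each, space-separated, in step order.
Answer: yes yes no yes yes yes

Derivation:
Step 0: SEND seq=7000 -> in-order
Step 1: SEND seq=7020 -> in-order
Step 3: SEND seq=5200 -> out-of-order
Step 4: SEND seq=5000 -> in-order
Step 5: SEND seq=7169 -> in-order
Step 6: SEND seq=5286 -> in-order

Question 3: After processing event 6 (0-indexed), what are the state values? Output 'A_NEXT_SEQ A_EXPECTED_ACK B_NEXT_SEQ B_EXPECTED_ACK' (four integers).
After event 0: A_seq=5000 A_ack=7020 B_seq=7020 B_ack=5000
After event 1: A_seq=5000 A_ack=7169 B_seq=7169 B_ack=5000
After event 2: A_seq=5200 A_ack=7169 B_seq=7169 B_ack=5000
After event 3: A_seq=5286 A_ack=7169 B_seq=7169 B_ack=5000
After event 4: A_seq=5286 A_ack=7169 B_seq=7169 B_ack=5286
After event 5: A_seq=5286 A_ack=7291 B_seq=7291 B_ack=5286
After event 6: A_seq=5352 A_ack=7291 B_seq=7291 B_ack=5352

5352 7291 7291 5352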